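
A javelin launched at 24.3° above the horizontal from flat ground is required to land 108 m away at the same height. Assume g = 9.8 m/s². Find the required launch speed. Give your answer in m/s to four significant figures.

On level ground R = v₀² sin 2θ / g ⇒ v₀ = √(gR / sin 2θ).
v₀ = √(9.80 × 108 / sin 48.60°) = √(1058 / 0.7501) = √1411.0 = 37.56 m/s.

37.56 m/s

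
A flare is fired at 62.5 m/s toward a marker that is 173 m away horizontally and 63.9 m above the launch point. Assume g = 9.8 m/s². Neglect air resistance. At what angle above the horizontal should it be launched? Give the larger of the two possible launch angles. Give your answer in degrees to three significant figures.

Trajectory: y = x tanθ − g x² (1 + tan²θ)/(2v₀²). With x = 173, y = 63.9, v₀ = 62.5, g = 9.80:
37.54 tan²θ − 173 tanθ + (101.4) = 0.
tanθ = [173 ± √(173² − 4 × 37.54 × (101.4))] / (2 × 37.54) = (173 ± 121.2) / 75.09, giving tanθ = 0.6896 or 3.918.
θ = 34.59° or 75.68°; the larger is 75.68°.

75.7°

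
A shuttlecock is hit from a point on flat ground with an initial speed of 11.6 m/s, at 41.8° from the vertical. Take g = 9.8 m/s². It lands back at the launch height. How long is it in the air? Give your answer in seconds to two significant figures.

1.8 s

Components: vₓ = 11.60 sin 41.8° = 7.732 m/s, v_y0 = 11.60 cos 41.8° = 8.648 m/s.
It returns to y = 0 when t = 2 v_y0 / g = 2(8.648)/9.80 = 1.765 s.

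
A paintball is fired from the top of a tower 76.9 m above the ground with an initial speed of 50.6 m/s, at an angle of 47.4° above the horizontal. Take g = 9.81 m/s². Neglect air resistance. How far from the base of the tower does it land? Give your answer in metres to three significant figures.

318 m

vₓ = 50.60 cos 47.4° = 34.25 m/s; v_y0 = 50.60 sin 47.4° = 37.25 m/s.
With up positive and y = 0 at the ground: y(t) = 76.9 + (37.25) t − 4.905 t². Setting y = 0 and taking the positive root: t = [37.25 + √(37.25² + 2·9.81·76.9)] / 9.81 = (37.25 + 53.82) / 9.81 = 9.283 s.
Horizontal distance: R = vₓ t = 34.25 × 9.283 = 317.9 m.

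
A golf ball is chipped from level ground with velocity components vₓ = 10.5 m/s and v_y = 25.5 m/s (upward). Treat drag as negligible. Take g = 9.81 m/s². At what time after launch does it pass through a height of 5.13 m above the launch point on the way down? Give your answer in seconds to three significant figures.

4.99 s

Require v_y0 t − ½ g t² = 5.13, i.e. 4.905 t² − 25.50 t + 5.13 = 0.
Quadratic formula: t = (25.50 ± √549.60) / 9.81 = (25.50 ± 23.44) / 9.81 → t = 0.2096 s or 4.989 s.
The descending-branch root is 4.989 s.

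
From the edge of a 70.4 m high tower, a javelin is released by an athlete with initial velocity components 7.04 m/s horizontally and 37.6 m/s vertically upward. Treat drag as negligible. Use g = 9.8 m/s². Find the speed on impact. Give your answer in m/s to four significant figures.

53.32 m/s

The projectile lands when y = 70.4 + (37.60) t − ½·9.80·t² = 0. Positive root: t = (37.60 + √(37.60² + 2·9.80·70.4)) / 9.80 = (37.60 + 52.85) / 9.80 = 9.230 s.
Vertical velocity at impact: v_y = v_y0 − g t = 37.60 − 9.80 × 9.230 = −52.85 m/s.
Speed: |v| = √(vₓ² + v_y²) = √(7.040² + 52.85²) = 53.32 m/s.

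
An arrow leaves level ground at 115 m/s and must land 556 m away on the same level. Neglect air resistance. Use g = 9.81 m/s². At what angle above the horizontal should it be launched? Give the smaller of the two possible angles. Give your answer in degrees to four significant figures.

12.18°

From R = (v₀²/g) sin 2θ: sin 2θ = 9.81 × 556 / 13225 = 0.4124.
2θ = 24.36° or 180° − 24.36° = 155.6°, so θ = 12.18° or 77.82°.
The smaller angle is 12.18°.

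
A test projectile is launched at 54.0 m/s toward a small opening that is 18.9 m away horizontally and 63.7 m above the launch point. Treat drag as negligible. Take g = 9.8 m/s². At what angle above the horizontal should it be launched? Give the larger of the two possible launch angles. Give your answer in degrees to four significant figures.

Trajectory: y = x tanθ − g x² (1 + tan²θ)/(2v₀²). With x = 18.9, y = 63.7, v₀ = 54.0, g = 9.80:
0.6002 tan²θ − 18.9 tanθ + (64.30) = 0.
tanθ = [18.9 ± √(18.9² − 4 × 0.6002 × (64.30))] / (2 × 0.6002) = (18.9 ± 14.24) / 1.200, giving tanθ = 3.880 or 27.61.
θ = 75.55° or 87.93°; the larger is 87.93°.

87.93°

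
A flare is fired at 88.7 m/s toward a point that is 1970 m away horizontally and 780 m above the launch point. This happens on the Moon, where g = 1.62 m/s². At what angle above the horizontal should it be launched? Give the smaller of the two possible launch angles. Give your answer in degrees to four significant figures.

34.89°

Trajectory: y = x tanθ − g x² (1 + tan²θ)/(2v₀²). With x = 1970, y = 780, v₀ = 88.7, g = 1.62:
399.5 tan²θ − 1970 tanθ + (1180) = 0.
tanθ = [1970 ± √(1970² − 4 × 399.5 × (1180))] / (2 × 399.5) = (1970 ± 1413) / 799.1, giving tanθ = 0.6974 or 4.233.
θ = 34.89° or 76.71°; the smaller is 34.89°.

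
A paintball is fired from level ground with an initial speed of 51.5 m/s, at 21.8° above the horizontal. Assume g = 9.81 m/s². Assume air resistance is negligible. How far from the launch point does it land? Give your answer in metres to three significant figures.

186 m

Components: vₓ = 51.50 cos 21.8° = 47.82 m/s, v_y0 = 51.50 sin 21.8° = 19.13 m/s.
Flight time T = 2 v_y0 / g = 3.899 s.
Range: R = vₓ T = 47.82 × 3.899 = 186.4 m.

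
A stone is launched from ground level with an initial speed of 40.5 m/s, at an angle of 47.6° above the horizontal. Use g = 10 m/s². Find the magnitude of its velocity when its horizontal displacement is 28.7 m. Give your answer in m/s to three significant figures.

33.5 m/s

Components: vₓ = 40.50 cos 47.6° = 27.31 m/s, v_y0 = 40.50 sin 47.6° = 29.91 m/s.
x = vₓ t ⇒ t = 28.7/27.31 = 1.051 s.
Vertical velocity there: v_y = v_y0 − g t = 29.91 − 10.0 × 1.051 = 19.40 m/s.
Speed: √(vₓ² + v_y²) = √(27.31² + 19.40²) = 33.50 m/s.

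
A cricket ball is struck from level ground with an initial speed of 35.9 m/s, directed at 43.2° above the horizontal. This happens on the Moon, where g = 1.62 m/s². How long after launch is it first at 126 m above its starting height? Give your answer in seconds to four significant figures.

Horizontal component vₓ = 35.90 cos 43.2° = 26.17 m/s; vertical v_y0 = 35.90 sin 43.2° = 24.58 m/s.
Height y(t) = 24.58 t − 0.8100 t² = 126 gives 0.8100 t² − 24.58 t + 126 = 0.
t = [24.58 ± √(24.58² − 2·1.62·126)] / 1.62 = (24.58 ± 13.99) / 1.62, so t = 6.534 s or t = 23.81 s.
The first (ascending) time is 6.534 s.

6.534 s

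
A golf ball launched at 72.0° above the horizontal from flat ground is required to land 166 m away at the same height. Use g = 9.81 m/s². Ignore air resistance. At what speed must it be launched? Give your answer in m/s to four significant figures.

52.64 m/s

Level-ground range: R = v₀² sin(2θ)/g, so v₀ = √(gR / sin 2θ).
v₀ = √(9.81 × 166 / sin 144.0°) = √(1628 / 0.5878) = √2770.5 = 52.64 m/s.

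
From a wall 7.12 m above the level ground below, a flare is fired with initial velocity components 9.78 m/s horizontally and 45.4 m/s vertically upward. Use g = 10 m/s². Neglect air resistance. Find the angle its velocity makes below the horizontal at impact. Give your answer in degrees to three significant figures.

78.2°

With up positive and y = 0 at the ground: y(t) = 7.12 + (45.40) t − 5.000 t². Setting y = 0 and taking the positive root: t = [45.40 + √(45.40² + 2·10.0·7.12)] / 10.0 = (45.40 + 46.94) / 10.0 = 9.234 s.
At impact: v_y = v_y0 − g t = −46.94 m/s; vₓ = 9.780 m/s.
Angle below horizontal: arctan(|v_y|/vₓ) = arctan(46.94/9.780) = 78.23°.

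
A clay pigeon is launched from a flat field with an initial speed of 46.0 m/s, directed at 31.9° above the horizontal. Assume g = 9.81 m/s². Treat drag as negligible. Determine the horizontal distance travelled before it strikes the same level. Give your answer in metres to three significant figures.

Resolve: vₓ = 46.00 cos 31.9° = 39.05 m/s and v_y0 = 46.00 sin 31.9° = 24.31 m/s.
Time aloft: T = 2 v_y0 / g = 2 × 24.31 / 9.81 = 4.956 s.
Range: R = vₓ T = 39.05 × 4.956 = 193.5 m.

194 m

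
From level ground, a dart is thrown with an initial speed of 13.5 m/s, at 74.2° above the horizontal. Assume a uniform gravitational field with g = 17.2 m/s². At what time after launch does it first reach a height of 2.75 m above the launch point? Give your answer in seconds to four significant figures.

0.2546 s

Components: vₓ = 13.50 cos 74.2° = 3.676 m/s, v_y0 = 13.50 sin 74.2° = 12.99 m/s.
Require v_y0 t − ½ g t² = 2.75, i.e. 8.600 t² − 12.99 t + 2.75 = 0.
t = [12.99 ± √(12.99² − 2·17.2·2.75)] / 17.2 = (12.99 ± 8.610) / 17.2, so t = 0.2546 s or t = 1.256 s.
The first (ascending) time is 0.2546 s.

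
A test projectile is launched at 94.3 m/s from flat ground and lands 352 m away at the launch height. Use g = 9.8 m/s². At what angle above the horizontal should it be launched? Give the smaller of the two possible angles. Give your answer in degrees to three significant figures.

11.4°

From R = (v₀²/g) sin 2θ: sin 2θ = 9.80 × 352 / 8892.5 = 0.3879.
2θ = 22.83° or 180° − 22.83° = 157.2°, so θ = 11.41° or 78.59°.
The smaller angle is 11.41°.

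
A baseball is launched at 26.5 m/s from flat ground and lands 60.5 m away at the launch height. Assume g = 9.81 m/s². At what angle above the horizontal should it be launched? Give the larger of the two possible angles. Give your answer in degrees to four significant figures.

61.16°

Level-ground range R = v₀² sin(2θ)/g ⇒ sin(2θ) = gR/v₀² = 9.81 × 60.5 / 26.5² = 0.8451.
2θ = 57.69° or 180° − 57.69° = 122.3°, so θ = 28.84° or 61.16°.
The larger angle is 61.16°.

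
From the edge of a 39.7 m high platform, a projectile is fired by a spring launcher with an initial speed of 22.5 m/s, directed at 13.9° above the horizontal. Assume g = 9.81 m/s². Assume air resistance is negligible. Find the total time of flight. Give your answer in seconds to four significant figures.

3.449 s

Resolve: vₓ = 22.50 cos 13.9° = 21.84 m/s and v_y0 = 22.50 sin 13.9° = 5.405 m/s.
With up positive and y = 0 at the ground: y(t) = 39.7 + (5.405) t − 4.905 t². Setting y = 0 and taking the positive root: t = [5.405 + √(5.405² + 2·9.81·39.7)] / 9.81 = (5.405 + 28.43) / 9.81 = 3.449 s.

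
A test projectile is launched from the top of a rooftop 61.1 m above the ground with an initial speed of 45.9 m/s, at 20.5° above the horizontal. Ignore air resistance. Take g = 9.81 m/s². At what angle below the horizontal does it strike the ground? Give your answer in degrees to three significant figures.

41.6°

Components: vₓ = 45.90 cos 20.5° = 42.99 m/s, v_y0 = 45.90 sin 20.5° = 16.07 m/s.
Vertical motion (up positive, ground at y = 0): 4.905 t² − (16.07) t − 61.1 = 0, so t = (16.07 + √(16.07² + 2·9.81·61.1)) / 9.81 = (16.07 + 38.17) / 9.81 = 5.530 s.
At impact: v_y = v_y0 − g t = −38.17 m/s; vₓ = 42.99 m/s.
Angle below horizontal: arctan(|v_y|/vₓ) = arctan(38.17/42.99) = 41.60°.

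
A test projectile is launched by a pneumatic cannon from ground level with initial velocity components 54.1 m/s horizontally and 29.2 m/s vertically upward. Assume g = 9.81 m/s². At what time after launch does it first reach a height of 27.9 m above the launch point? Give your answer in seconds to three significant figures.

Set y = v_y0 t − ½ g t² = 27.9: 4.905 t² − 29.20 t + 27.9 = 0.
Quadratic formula: t = (29.20 ± √305.24) / 9.81 = (29.20 ± 17.47) / 9.81 → t = 1.196 s or 4.758 s.
The first (ascending) time is 1.196 s.

1.20 s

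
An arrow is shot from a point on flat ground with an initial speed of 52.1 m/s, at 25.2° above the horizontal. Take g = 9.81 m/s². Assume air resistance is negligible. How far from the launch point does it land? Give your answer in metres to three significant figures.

213 m

Horizontal component vₓ = 52.10 cos 25.2° = 47.14 m/s; vertical v_y0 = 52.10 sin 25.2° = 22.18 m/s.
Flight time T = 2 v_y0 / g = 4.523 s.
Horizontal distance R = vₓ T = 47.14 × 4.523 = 213.2 m.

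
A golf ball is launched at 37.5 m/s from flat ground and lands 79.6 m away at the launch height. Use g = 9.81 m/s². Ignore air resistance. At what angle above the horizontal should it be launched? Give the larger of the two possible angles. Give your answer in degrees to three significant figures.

Level-ground range R = v₀² sin(2θ)/g ⇒ sin(2θ) = gR/v₀² = 9.81 × 79.6 / 37.5² = 0.5553.
2θ = 33.73° or 180° − 33.73° = 146.3°, so θ = 16.87° or 73.13°.
The larger angle is 73.13°.

73.1°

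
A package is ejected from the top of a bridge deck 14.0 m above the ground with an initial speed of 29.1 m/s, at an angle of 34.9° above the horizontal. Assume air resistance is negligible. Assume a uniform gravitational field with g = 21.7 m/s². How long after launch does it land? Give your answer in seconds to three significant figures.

2.14 s

Components: vₓ = 29.10 cos 34.9° = 23.87 m/s, v_y0 = 29.10 sin 34.9° = 16.65 m/s.
The projectile lands when y = 14.0 + (16.65) t − ½·21.7·t² = 0. Positive root: t = (16.65 + √(16.65² + 2·21.7·14.0)) / 21.7 = (16.65 + 29.75) / 21.7 = 2.138 s.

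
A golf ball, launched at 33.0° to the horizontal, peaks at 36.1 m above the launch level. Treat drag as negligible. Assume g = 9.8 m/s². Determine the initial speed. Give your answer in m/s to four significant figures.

At the peak v_y = 0, so v_y0 = √(2gH) = √(2 × 9.80 × 36.1) = 26.60 m/s.
v_y0 = v₀ sin θ ⇒ v₀ = 26.60 / sin 33.0° = 48.84 m/s.

48.84 m/s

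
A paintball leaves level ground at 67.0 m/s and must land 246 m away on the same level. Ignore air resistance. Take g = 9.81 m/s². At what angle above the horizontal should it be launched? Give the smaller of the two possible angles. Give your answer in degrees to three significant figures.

16.3°

R = v₀² sin 2θ / g gives sin 2θ = gR/v₀² = 9.81·246/67.0² = 0.5376.
2θ = 32.52° or 180° − 32.52° = 147.5°, so θ = 16.26° or 73.74°.
The smaller angle is 16.26°.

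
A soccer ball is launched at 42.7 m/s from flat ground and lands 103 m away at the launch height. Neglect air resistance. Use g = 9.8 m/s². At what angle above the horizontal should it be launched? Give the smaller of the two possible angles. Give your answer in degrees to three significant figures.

16.8°

R = v₀² sin 2θ / g gives sin 2θ = gR/v₀² = 9.80·103/42.7² = 0.5536.
2θ = 33.62° or 180° − 33.62° = 146.4°, so θ = 16.81° or 73.19°.
The smaller angle is 16.81°.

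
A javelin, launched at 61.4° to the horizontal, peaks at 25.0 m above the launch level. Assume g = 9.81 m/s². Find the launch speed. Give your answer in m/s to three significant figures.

25.2 m/s

At the peak v_y = 0, so v_y0 = √(2gH) = √(2 × 9.81 × 25.0) = 22.15 m/s.
v_y0 = v₀ sin θ ⇒ v₀ = 22.15 / sin 61.4° = 25.23 m/s.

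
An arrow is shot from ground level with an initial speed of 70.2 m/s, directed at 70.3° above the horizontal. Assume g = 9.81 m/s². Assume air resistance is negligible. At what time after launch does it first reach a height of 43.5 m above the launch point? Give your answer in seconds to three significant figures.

Resolve: vₓ = 70.20 cos 70.3° = 23.66 m/s and v_y0 = 70.20 sin 70.3° = 66.09 m/s.
Set y = v_y0 t − ½ g t² = 43.5: 4.905 t² − 66.09 t + 43.5 = 0.
t = [66.09 ± √(66.09² − 2·9.81·43.5)] / 9.81 = (66.09 ± 59.28) / 9.81, so t = 0.6939 s or t = 12.78 s.
The first (ascending) time is 0.6939 s.

0.694 s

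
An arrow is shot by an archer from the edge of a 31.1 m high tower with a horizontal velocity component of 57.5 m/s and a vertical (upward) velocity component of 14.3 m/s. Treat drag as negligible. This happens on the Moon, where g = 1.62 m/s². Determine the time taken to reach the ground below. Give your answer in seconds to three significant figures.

19.6 s

With up positive and y = 0 at the ground: y(t) = 31.1 + (14.30) t − 0.8100 t². Setting y = 0 and taking the positive root: t = [14.30 + √(14.30² + 2·1.62·31.1)] / 1.62 = (14.30 + 17.47) / 1.62 = 19.61 s.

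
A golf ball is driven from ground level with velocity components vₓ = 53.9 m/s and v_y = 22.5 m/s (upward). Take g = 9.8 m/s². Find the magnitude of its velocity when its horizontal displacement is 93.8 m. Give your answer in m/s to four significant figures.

At x = 93.8 m, t = x/vₓ = 93.8/53.90 = 1.740 s.
Vertical velocity there: v_y = v_y0 − g t = 22.50 − 9.80 × 1.740 = 5.445 m/s.
Speed: √(vₓ² + v_y²) = √(53.90² + 5.445²) = 54.17 m/s.

54.17 m/s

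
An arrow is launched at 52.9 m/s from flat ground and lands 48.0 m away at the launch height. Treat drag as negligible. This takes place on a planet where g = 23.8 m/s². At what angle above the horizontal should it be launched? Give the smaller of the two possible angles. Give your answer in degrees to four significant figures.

12.05°

Level-ground range R = v₀² sin(2θ)/g ⇒ sin(2θ) = gR/v₀² = 23.8 × 48.0 / 52.9² = 0.4082.
2θ = 24.09° or 180° − 24.09° = 155.9°, so θ = 12.05° or 77.95°.
The smaller angle is 12.05°.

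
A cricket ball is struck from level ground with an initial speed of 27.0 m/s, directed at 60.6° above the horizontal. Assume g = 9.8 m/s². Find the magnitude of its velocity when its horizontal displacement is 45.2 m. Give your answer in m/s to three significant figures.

16.5 m/s

Horizontal component vₓ = 27.00 cos 60.6° = 13.25 m/s; vertical v_y0 = 27.00 sin 60.6° = 23.52 m/s.
Time to reach x = 45.2 m: t = x/vₓ = 45.2/13.25 = 3.410 s.
Vertical velocity there: v_y = v_y0 − g t = 23.52 − 9.80 × 3.410 = −9.897 m/s.
Speed: √(vₓ² + v_y²) = √(13.25² + 9.897²) = 16.54 m/s.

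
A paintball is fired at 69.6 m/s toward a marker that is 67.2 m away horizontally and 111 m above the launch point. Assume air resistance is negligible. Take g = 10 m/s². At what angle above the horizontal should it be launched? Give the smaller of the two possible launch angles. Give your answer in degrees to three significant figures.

63.4°

Trajectory: y = x tanθ − g x² (1 + tan²θ)/(2v₀²). With x = 67.2, y = 111, v₀ = 69.6, g = 10.0:
4.661 tan²θ − 67.2 tanθ + (115.7) = 0.
tanθ = [67.2 ± √(67.2² − 4 × 4.661 × (115.7))] / (2 × 4.661) = (67.2 ± 48.57) / 9.322, giving tanθ = 1.998 or 12.42.
θ = 63.41° or 85.40°; the smaller is 63.41°.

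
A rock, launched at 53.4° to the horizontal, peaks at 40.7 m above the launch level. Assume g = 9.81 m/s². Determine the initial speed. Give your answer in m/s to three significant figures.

At the peak v_y = 0, so v_y0 = √(2gH) = √(2 × 9.81 × 40.7) = 28.26 m/s.
v_y0 = v₀ sin θ ⇒ v₀ = 28.26 / sin 53.4° = 35.20 m/s.

35.2 m/s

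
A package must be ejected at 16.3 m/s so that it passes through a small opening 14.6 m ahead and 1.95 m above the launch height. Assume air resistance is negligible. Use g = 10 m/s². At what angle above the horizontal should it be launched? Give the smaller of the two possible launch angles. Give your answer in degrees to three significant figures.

Trajectory: y = x tanθ − g x² (1 + tan²θ)/(2v₀²). With x = 14.6, y = 1.95, v₀ = 16.3, g = 10.0:
4.011 tan²θ − 14.6 tanθ + (5.961) = 0.
tanθ = [14.6 ± √(14.6² − 4 × 4.011 × (5.961))] / (2 × 4.011) = (14.6 ± 10.84) / 8.023, giving tanθ = 0.4687 or 3.171.
θ = 25.11° or 72.50°; the smaller is 25.11°.

25.1°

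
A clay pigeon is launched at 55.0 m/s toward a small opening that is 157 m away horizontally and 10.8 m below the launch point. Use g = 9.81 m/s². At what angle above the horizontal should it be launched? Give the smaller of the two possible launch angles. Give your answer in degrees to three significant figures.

11.1°

Trajectory: y = x tanθ − g x² (1 + tan²θ)/(2v₀²). With x = 157, y = −10.8, v₀ = 55.0, g = 9.81:
39.97 tan²θ − 157 tanθ + (29.17) = 0.
tanθ = [157 ± √(157² − 4 × 39.97 × (29.17))] / (2 × 39.97) = (157 ± 141.4) / 79.94, giving tanθ = 0.1955 or 3.733.
θ = 11.06° or 75.00°; the smaller is 11.06°.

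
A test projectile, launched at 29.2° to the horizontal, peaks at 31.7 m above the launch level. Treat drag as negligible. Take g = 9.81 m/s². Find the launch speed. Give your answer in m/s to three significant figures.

At the peak v_y = 0, so v_y0 = √(2gH) = √(2 × 9.81 × 31.7) = 24.94 m/s.
v_y0 = v₀ sin θ ⇒ v₀ = 24.94 / sin 29.2° = 51.12 m/s.

51.1 m/s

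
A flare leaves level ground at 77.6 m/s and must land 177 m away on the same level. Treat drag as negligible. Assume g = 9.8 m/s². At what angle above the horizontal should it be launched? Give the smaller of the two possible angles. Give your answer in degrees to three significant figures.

8.37°

From R = (v₀²/g) sin 2θ: sin 2θ = 9.80 × 177 / 6021.8 = 0.2881.
2θ = 16.74° or 180° − 16.74° = 163.3°, so θ = 8.371° or 81.63°.
The smaller angle is 8.371°.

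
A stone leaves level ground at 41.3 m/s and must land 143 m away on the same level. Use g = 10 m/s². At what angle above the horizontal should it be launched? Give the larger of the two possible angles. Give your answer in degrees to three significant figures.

From R = (v₀²/g) sin 2θ: sin 2θ = 10.0 × 143 / 1705.7 = 0.8384.
2θ = 56.97° or 180° − 56.97° = 123.0°, so θ = 28.48° or 61.52°.
The larger angle is 61.52°.

61.5°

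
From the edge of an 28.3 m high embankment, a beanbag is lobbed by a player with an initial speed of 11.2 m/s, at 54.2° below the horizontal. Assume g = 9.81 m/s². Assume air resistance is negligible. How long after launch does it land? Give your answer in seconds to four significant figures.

Components: vₓ = 11.20 cos 54.2° = 6.552 m/s, v_y0 = −9.084 m/s (downward).
Vertical motion (up positive, ground at y = 0): 4.905 t² − (−9.084) t − 28.3 = 0, so t = (−9.084 + √(9.084² + 2·9.81·28.3)) / 9.81 = (−9.084 + 25.25) / 9.81 = 1.648 s.

1.648 s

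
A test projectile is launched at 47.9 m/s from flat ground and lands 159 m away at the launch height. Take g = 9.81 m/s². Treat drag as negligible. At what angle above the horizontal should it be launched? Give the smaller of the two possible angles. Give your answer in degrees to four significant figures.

Level-ground range R = v₀² sin(2θ)/g ⇒ sin(2θ) = gR/v₀² = 9.81 × 159 / 47.9² = 0.6798.
2θ = 42.83° or 180° − 42.83° = 137.2°, so θ = 21.41° or 68.59°.
The smaller angle is 21.41°.

21.41°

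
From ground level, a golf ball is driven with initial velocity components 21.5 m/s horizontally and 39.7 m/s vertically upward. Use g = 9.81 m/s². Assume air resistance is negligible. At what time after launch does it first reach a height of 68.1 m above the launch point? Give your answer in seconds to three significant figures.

Set y = v_y0 t − ½ g t² = 68.1: 4.905 t² − 39.70 t + 68.1 = 0.
Quadratic formula: t = (39.70 ± √239.97) / 9.81 = (39.70 ± 15.49) / 9.81 → t = 2.468 s or 5.626 s.
The first (ascending) time is 2.468 s.

2.47 s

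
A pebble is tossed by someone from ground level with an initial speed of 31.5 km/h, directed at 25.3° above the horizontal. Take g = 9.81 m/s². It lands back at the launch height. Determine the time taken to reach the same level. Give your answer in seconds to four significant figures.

0.7624 s

Convert: 31.5 km/h = 31.5/3.6 = 8.750 m/s.
Horizontal component vₓ = 8.750 cos 25.3° = 7.911 m/s; vertical v_y0 = 8.750 sin 25.3° = 3.739 m/s.
Landing at launch height ⇒ T = 2 v_y0 / g = 2 × 3.739 / 9.81 = 0.7624 s.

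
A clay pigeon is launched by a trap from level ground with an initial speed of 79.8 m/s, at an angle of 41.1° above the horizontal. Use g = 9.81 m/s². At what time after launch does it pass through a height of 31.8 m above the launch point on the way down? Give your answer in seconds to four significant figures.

vₓ = 79.80 cos 41.1° = 60.13 m/s; v_y0 = 79.80 sin 41.1° = 52.46 m/s.
Height y(t) = 52.46 t − 4.905 t² = 31.8 gives 4.905 t² − 52.46 t + 31.8 = 0.
t = [52.46 ± √(52.46² − 2·9.81·31.8)] / 9.81 = (52.46 ± 46.13) / 9.81, so t = 0.6451 s or t = 10.05 s.
The descending-branch root is 10.05 s.

10.05 s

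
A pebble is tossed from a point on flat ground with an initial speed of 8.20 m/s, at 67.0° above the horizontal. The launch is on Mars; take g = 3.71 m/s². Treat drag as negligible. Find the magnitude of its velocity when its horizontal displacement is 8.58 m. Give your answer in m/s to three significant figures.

4.00 m/s

Components: vₓ = 8.200 cos 67.0° = 3.204 m/s, v_y0 = 8.200 sin 67.0° = 7.548 m/s.
x = vₓ t ⇒ t = 8.58/3.204 = 2.678 s.
Vertical velocity there: v_y = v_y0 − g t = 7.548 − 3.71 × 2.678 = −2.387 m/s.
Speed: √(vₓ² + v_y²) = √(3.204² + 2.387²) = 3.995 m/s.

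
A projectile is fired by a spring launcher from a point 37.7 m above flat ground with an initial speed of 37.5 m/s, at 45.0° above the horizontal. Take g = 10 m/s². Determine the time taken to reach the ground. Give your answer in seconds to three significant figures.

Resolve: vₓ = 37.50 cos 45.0° = 26.52 m/s and v_y0 = 37.50 sin 45.0° = 26.52 m/s.
With up positive and y = 0 at the ground: y(t) = 37.7 + (26.52) t − 5.000 t². Setting y = 0 and taking the positive root: t = [26.52 + √(26.52² + 2·10.0·37.7)] / 10.0 = (26.52 + 38.17) / 10.0 = 6.469 s.

6.47 s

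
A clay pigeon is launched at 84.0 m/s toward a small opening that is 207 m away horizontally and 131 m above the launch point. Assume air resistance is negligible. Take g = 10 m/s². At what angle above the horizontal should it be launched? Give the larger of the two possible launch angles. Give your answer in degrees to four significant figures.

Trajectory: y = x tanθ − g x² (1 + tan²θ)/(2v₀²). With x = 207, y = 131, v₀ = 84.0, g = 10.0:
30.36 tan²θ − 207 tanθ + (161.4) = 0.
tanθ = [207 ± √(207² − 4 × 30.36 × (161.4))] / (2 × 30.36) = (207 ± 152.5) / 60.73, giving tanθ = 0.8978 or 5.920.
θ = 41.92° or 80.41°; the larger is 80.41°.

80.41°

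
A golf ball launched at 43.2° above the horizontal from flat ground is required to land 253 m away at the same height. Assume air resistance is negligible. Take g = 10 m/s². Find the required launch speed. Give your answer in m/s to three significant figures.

50.3 m/s

Level-ground range: R = v₀² sin(2θ)/g, so v₀ = √(gR / sin 2θ).
v₀ = √(10.0 × 253 / sin 86.40°) = √(2530 / 0.9980) = √2535.0 = 50.35 m/s.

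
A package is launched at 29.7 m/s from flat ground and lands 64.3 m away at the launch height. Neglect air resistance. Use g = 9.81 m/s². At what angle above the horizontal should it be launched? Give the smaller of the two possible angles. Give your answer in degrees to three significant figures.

From R = (v₀²/g) sin 2θ: sin 2θ = 9.81 × 64.3 / 882.09 = 0.7151.
2θ = 45.65° or 180° − 45.65° = 134.3°, so θ = 22.83° or 67.17°.
The smaller angle is 22.83°.

22.8°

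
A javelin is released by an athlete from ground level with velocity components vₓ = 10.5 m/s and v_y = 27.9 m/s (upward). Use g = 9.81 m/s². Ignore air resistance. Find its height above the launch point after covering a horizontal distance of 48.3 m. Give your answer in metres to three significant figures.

24.6 m

x = vₓ t ⇒ t = 48.3/10.50 = 4.600 s.
Height: y = v_y0 t − ½ g t² = 27.90 × 4.600 − 4.905 × 4.600² = 128.3 − 103.8 = 24.55 m.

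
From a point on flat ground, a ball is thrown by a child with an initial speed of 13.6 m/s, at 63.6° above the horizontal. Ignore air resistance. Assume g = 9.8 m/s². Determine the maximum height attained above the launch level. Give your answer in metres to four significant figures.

Components: vₓ = 13.60 cos 63.6° = 6.047 m/s, v_y0 = 13.60 sin 63.6° = 12.18 m/s.
At the apex v_y = 0, so H = v_y0²/(2g) = 12.18²/19.60 = 7.571 m.

7.571 m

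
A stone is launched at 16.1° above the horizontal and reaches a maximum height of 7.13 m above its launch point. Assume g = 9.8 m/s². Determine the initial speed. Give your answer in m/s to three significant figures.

42.6 m/s

At the peak v_y = 0, so v_y0 = √(2gH) = √(2 × 9.80 × 7.13) = 11.82 m/s.
v_y0 = v₀ sin θ ⇒ v₀ = 11.82 / sin 16.1° = 42.63 m/s.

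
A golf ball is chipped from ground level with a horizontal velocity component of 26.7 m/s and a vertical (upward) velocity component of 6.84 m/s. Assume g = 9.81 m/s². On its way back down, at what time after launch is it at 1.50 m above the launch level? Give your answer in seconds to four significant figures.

1.122 s

Require v_y0 t − ½ g t² = 1.50, i.e. 4.905 t² − 6.840 t + 1.50 = 0.
t = [6.840 ± √(6.840² − 2·9.81·1.50)] / 9.81 = (6.840 ± 4.166) / 9.81, so t = 0.2726 s or t = 1.122 s.
The descending-branch root is 1.122 s.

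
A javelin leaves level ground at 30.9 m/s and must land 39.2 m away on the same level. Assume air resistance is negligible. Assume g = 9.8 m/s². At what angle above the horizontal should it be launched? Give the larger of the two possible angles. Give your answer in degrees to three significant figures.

From R = (v₀²/g) sin 2θ: sin 2θ = 9.80 × 39.2 / 954.81 = 0.4023.
2θ = 23.72° or 180° − 23.72° = 156.3°, so θ = 11.86° or 78.14°.
The larger angle is 78.14°.

78.1°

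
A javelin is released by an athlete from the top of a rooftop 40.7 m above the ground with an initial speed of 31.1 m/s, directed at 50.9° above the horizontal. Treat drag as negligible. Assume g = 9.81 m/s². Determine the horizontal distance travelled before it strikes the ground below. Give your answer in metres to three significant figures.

123 m

Components: vₓ = 31.10 cos 50.9° = 19.61 m/s, v_y0 = 31.10 sin 50.9° = 24.14 m/s.
Vertical motion (up positive, ground at y = 0): 4.905 t² − (24.14) t − 40.7 = 0, so t = (24.14 + √(24.14² + 2·9.81·40.7)) / 9.81 = (24.14 + 37.16) / 9.81 = 6.248 s.
Horizontal distance: R = vₓ t = 19.61 × 6.248 = 122.6 m.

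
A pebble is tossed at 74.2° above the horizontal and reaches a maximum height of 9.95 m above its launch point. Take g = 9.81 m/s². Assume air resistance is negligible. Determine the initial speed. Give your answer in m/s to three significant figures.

At the peak v_y = 0, so v_y0 = √(2gH) = √(2 × 9.81 × 9.95) = 13.97 m/s.
v_y0 = v₀ sin θ ⇒ v₀ = 13.97 / sin 74.2° = 14.52 m/s.

14.5 m/s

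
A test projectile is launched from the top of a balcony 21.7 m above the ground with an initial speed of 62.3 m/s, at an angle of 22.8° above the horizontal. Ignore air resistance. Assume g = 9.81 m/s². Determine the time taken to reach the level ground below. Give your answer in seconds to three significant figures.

Horizontal component vₓ = 62.30 cos 22.8° = 57.43 m/s; vertical v_y0 = 62.30 sin 22.8° = 24.14 m/s.
Vertical motion (up positive, ground at y = 0): 4.905 t² − (24.14) t − 21.7 = 0, so t = (24.14 + √(24.14² + 2·9.81·21.7)) / 9.81 = (24.14 + 31.76) / 9.81 = 5.698 s.

5.70 s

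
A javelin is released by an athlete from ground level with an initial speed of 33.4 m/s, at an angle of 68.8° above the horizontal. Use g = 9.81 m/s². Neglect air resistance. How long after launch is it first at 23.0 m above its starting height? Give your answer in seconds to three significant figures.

vₓ = 33.40 cos 68.8° = 12.08 m/s; v_y0 = 33.40 sin 68.8° = 31.14 m/s.
Set y = v_y0 t − ½ g t² = 23.0: 4.905 t² − 31.14 t + 23.0 = 0.
t = [31.14 ± √(31.14² − 2·9.81·23.0)] / 9.81 = (31.14 ± 22.77) / 9.81, so t = 0.8533 s or t = 5.495 s.
The first (ascending) time is 0.8533 s.

0.853 s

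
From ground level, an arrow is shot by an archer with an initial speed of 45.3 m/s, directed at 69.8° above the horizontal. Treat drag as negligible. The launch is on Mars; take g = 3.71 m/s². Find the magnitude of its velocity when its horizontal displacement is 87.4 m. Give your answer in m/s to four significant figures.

26.82 m/s

Resolve: vₓ = 45.30 cos 69.8° = 15.64 m/s and v_y0 = 45.30 sin 69.8° = 42.51 m/s.
At x = 87.4 m, t = x/vₓ = 87.4/15.64 = 5.588 s.
Vertical velocity there: v_y = v_y0 − g t = 42.51 − 3.71 × 5.588 = 21.78 m/s.
Speed: √(vₓ² + v_y²) = √(15.64² + 21.78²) = 26.82 m/s.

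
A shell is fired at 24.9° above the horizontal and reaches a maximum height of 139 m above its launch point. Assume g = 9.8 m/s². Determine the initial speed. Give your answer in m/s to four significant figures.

At the peak v_y = 0, so v_y0 = √(2gH) = √(2 × 9.80 × 139) = 52.20 m/s.
v_y0 = v₀ sin θ ⇒ v₀ = 52.20 / sin 24.9° = 124.0 m/s.

124.0 m/s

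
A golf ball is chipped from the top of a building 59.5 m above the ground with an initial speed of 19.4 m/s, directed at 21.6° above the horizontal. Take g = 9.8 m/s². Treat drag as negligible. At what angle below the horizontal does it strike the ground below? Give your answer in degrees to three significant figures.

Horizontal component vₓ = 19.40 cos 21.6° = 18.04 m/s; vertical v_y0 = 19.40 sin 21.6° = 7.142 m/s.
Vertical motion (up positive, ground at y = 0): 4.900 t² − (7.142) t − 59.5 = 0, so t = (7.142 + √(7.142² + 2·9.80·59.5)) / 9.80 = (7.142 + 34.89) / 9.80 = 4.289 s.
At impact: v_y = v_y0 − g t = −34.89 m/s; vₓ = 18.04 m/s.
Angle below horizontal: arctan(|v_y|/vₓ) = arctan(34.89/18.04) = 62.66°.

62.7°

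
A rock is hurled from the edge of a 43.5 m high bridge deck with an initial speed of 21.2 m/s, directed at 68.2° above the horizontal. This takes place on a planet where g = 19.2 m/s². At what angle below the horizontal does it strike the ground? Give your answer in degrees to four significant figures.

80.15°

vₓ = 21.20 cos 68.2° = 7.873 m/s; v_y0 = 21.20 sin 68.2° = 19.68 m/s.
With up positive and y = 0 at the ground: y(t) = 43.5 + (19.68) t − 9.600 t². Setting y = 0 and taking the positive root: t = [19.68 + √(19.68² + 2·19.2·43.5)] / 19.2 = (19.68 + 45.36) / 19.2 = 3.388 s.
At impact: v_y = v_y0 − g t = −45.36 m/s; vₓ = 7.873 m/s.
Angle below horizontal: arctan(|v_y|/vₓ) = arctan(45.36/7.873) = 80.15°.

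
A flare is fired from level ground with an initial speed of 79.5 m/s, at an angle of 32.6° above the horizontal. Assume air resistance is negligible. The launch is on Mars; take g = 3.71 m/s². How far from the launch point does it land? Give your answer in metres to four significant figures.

1546 m

Horizontal component vₓ = 79.50 cos 32.6° = 66.97 m/s; vertical v_y0 = 79.50 sin 32.6° = 42.83 m/s.
Flight time T = 2 v_y0 / g = 23.09 s.
Range: R = vₓ T = 66.97 × 23.09 = 1546 m.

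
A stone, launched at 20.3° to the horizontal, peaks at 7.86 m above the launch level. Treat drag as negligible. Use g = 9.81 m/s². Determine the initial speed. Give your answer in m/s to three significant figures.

At the peak v_y = 0, so v_y0 = √(2gH) = √(2 × 9.81 × 7.86) = 12.42 m/s.
v_y0 = v₀ sin θ ⇒ v₀ = 12.42 / sin 20.3° = 35.79 m/s.

35.8 m/s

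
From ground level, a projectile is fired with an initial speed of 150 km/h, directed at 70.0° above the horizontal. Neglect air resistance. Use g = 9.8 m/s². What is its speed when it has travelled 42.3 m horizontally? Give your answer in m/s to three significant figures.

Convert: 150 km/h = 150/3.6 = 41.67 m/s.
Horizontal component vₓ = 41.67 cos 70.0° = 14.25 m/s; vertical v_y0 = 41.67 sin 70.0° = 39.15 m/s.
x = vₓ t ⇒ t = 42.3/14.25 = 2.968 s.
Vertical velocity there: v_y = v_y0 − g t = 39.15 − 9.80 × 2.968 = 10.07 m/s.
Speed: √(vₓ² + v_y²) = √(14.25² + 10.07²) = 17.45 m/s.

17.4 m/s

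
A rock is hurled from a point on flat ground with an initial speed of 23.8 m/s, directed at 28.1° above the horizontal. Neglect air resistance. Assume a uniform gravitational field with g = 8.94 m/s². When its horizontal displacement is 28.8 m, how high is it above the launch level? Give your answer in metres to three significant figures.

6.97 m

vₓ = 23.80 cos 28.1° = 20.99 m/s; v_y0 = 23.80 sin 28.1° = 11.21 m/s.
At x = 28.8 m, t = x/vₓ = 28.8/20.99 = 1.372 s.
Height: y = v_y0 t − ½ g t² = 11.21 × 1.372 − 4.470 × 1.372² = 15.38 − 8.412 = 6.966 m.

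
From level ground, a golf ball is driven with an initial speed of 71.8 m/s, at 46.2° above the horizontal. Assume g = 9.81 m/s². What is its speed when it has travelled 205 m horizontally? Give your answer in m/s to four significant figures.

Components: vₓ = 71.80 cos 46.2° = 49.70 m/s, v_y0 = 71.80 sin 46.2° = 51.82 m/s.
Time to reach x = 205 m: t = x/vₓ = 205/49.70 = 4.125 s.
Vertical velocity there: v_y = v_y0 − g t = 51.82 − 9.81 × 4.125 = 11.36 m/s.
Speed: √(vₓ² + v_y²) = √(49.70² + 11.36²) = 50.98 m/s.

50.98 m/s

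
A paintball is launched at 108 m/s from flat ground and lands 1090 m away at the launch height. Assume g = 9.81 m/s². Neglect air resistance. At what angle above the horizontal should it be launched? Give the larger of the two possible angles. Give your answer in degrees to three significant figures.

R = v₀² sin 2θ / g gives sin 2θ = gR/v₀² = 9.81·1090/108² = 0.9167.
2θ = 66.45° or 180° − 66.45° = 113.5°, so θ = 33.23° or 56.77°.
The larger angle is 56.77°.

56.8°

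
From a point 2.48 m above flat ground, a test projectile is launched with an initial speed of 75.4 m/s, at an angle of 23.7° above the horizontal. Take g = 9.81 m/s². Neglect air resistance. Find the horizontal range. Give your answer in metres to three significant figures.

432 m

vₓ = 75.40 cos 23.7° = 69.04 m/s; v_y0 = 75.40 sin 23.7° = 30.31 m/s.
The projectile lands when y = 2.48 + (30.31) t − ½·9.81·t² = 0. Positive root: t = (30.31 + √(30.31² + 2·9.81·2.48)) / 9.81 = (30.31 + 31.10) / 9.81 = 6.260 s.
Horizontal distance: R = vₓ t = 69.04 × 6.260 = 432.2 m.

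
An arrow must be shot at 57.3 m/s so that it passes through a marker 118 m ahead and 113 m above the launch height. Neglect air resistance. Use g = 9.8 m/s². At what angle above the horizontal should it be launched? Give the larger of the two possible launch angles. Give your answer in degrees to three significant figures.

76.3°

Trajectory: y = x tanθ − g x² (1 + tan²θ)/(2v₀²). With x = 118, y = 113, v₀ = 57.3, g = 9.80:
20.78 tan²θ − 118 tanθ + (133.8) = 0.
tanθ = [118 ± √(118² − 4 × 20.78 × (133.8))] / (2 × 20.78) = (118 ± 52.95) / 41.56, giving tanθ = 1.565 or 4.113.
θ = 57.42° or 76.34°; the larger is 76.34°.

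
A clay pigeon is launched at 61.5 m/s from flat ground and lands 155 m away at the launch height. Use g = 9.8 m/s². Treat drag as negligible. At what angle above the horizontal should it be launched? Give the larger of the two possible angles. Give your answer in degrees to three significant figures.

78.2°

R = v₀² sin 2θ / g gives sin 2θ = gR/v₀² = 9.80·155/61.5² = 0.4016.
2θ = 23.68° or 180° − 23.68° = 156.3°, so θ = 11.84° or 78.16°.
The larger angle is 78.16°.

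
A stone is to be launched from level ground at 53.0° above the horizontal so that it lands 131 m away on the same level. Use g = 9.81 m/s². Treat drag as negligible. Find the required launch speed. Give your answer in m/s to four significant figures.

36.56 m/s

Level-ground range: R = v₀² sin(2θ)/g, so v₀ = √(gR / sin 2θ).
v₀ = √(9.81 × 131 / sin 106.0°) = √(1285 / 0.9613) = √1336.9 = 36.56 m/s.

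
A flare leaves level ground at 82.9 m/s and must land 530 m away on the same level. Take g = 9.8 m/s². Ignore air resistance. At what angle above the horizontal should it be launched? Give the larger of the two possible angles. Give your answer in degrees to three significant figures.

65.5°

From R = (v₀²/g) sin 2θ: sin 2θ = 9.80 × 530 / 6872.4 = 0.7558.
2θ = 49.09° or 180° − 49.09° = 130.9°, so θ = 24.55° or 65.45°.
The larger angle is 65.45°.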